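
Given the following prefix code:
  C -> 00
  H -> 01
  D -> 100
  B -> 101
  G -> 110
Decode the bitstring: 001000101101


Decoding step by step:
Bits 00 -> C
Bits 100 -> D
Bits 01 -> H
Bits 01 -> H
Bits 101 -> B


Decoded message: CDHHB


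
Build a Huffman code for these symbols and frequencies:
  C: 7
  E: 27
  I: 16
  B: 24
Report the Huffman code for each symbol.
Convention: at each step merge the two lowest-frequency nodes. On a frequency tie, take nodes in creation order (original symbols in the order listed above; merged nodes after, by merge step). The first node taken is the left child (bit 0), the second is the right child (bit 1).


Huffman tree construction:
Step 1: Merge C(7) + I(16) = 23
Step 2: Merge (C+I)(23) + B(24) = 47
Step 3: Merge E(27) + ((C+I)+B)(47) = 74
Read each symbol's code off the tree from the root (left child = 0, right child = 1).

Codes:
  C: 100 (length 3)
  E: 0 (length 1)
  I: 101 (length 3)
  B: 11 (length 2)
Average code length: 144/74 = 1.9459 bits/symbol


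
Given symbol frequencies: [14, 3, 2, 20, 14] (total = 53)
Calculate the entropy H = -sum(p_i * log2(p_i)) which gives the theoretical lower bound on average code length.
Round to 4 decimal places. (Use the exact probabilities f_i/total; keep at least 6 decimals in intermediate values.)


Per-symbol terms -p_i * log2(p_i) with p_i = f_i/53:
  p = 14/53 = 0.264151: log2(p) = -1.920566, -p*log2(p) = 0.507319
  p = 3/53 = 0.056604: log2(p) = -4.142958, -p*log2(p) = 0.234507
  p = 2/53 = 0.037736: log2(p) = -4.727920, -p*log2(p) = 0.178412
  p = 20/53 = 0.377358: log2(p) = -1.405992, -p*log2(p) = 0.530563
  p = 14/53 = 0.264151: log2(p) = -1.920566, -p*log2(p) = 0.507319
H = 0.507319 + 0.234507 + 0.178412 + 0.530563 + 0.507319 = 1.958120

H = 1.9581 bits/symbol


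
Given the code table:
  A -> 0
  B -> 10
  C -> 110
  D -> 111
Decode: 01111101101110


Decoding:
0 -> A
111 -> D
110 -> C
110 -> C
111 -> D
0 -> A


Result: ADCCDA


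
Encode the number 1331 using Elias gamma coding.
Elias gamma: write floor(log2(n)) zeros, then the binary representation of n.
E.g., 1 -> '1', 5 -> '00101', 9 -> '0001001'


num_bits = floor(log2(1331)) + 1 = 11
leading_zeros = num_bits - 1 = 10
binary(1331) = 10100110011

Elias gamma(1331) = '0000000000' + '10100110011' = 000000000010100110011 (21 bits)


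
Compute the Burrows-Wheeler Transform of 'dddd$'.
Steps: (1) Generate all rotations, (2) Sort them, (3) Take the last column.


Rotations (sorted):
  0: $dddd -> last char: d
  1: d$ddd -> last char: d
  2: dd$dd -> last char: d
  3: ddd$d -> last char: d
  4: dddd$ -> last char: $


BWT = dddd$


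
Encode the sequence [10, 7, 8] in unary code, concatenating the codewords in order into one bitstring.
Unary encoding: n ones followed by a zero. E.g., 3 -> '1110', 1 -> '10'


Encode each number as n ones followed by a terminating 0:
  10 -> 11111111110 (11 bits)
  7 -> 11111110 (8 bits)
  8 -> 111111110 (9 bits)
Total length = 11 + 8 + 9 = 28 bits.

Unary([10, 7, 8]) = 1111111111011111110111111110 (28 bits)


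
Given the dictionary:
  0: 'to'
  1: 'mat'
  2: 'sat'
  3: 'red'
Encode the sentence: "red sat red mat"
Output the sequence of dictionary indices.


Look up each word in the dictionary:
  'red' -> 3
  'sat' -> 2
  'red' -> 3
  'mat' -> 1

Encoded: [3, 2, 3, 1]


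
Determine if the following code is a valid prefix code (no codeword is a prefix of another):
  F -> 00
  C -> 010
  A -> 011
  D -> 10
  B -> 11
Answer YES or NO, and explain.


Checking each pair (does one codeword prefix another?):
  F='00' vs C='010': no prefix
  F='00' vs A='011': no prefix
  F='00' vs D='10': no prefix
  F='00' vs B='11': no prefix
  C='010' vs F='00': no prefix
  C='010' vs A='011': no prefix
  C='010' vs D='10': no prefix
  C='010' vs B='11': no prefix
  A='011' vs F='00': no prefix
  A='011' vs C='010': no prefix
  A='011' vs D='10': no prefix
  A='011' vs B='11': no prefix
  D='10' vs F='00': no prefix
  D='10' vs C='010': no prefix
  D='10' vs A='011': no prefix
  D='10' vs B='11': no prefix
  B='11' vs F='00': no prefix
  B='11' vs C='010': no prefix
  B='11' vs A='011': no prefix
  B='11' vs D='10': no prefix
No violation found over all pairs.

YES -- this is a valid prefix code. No codeword is a prefix of any other codeword.


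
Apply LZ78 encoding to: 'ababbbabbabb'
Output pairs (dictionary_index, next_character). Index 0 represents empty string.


LZ78 encoding steps:
Dictionary: {0: ''}
Step 1: w='' (idx 0), next='a' -> output (0, 'a'), add 'a' as idx 1
Step 2: w='' (idx 0), next='b' -> output (0, 'b'), add 'b' as idx 2
Step 3: w='a' (idx 1), next='b' -> output (1, 'b'), add 'ab' as idx 3
Step 4: w='b' (idx 2), next='b' -> output (2, 'b'), add 'bb' as idx 4
Step 5: w='ab' (idx 3), next='b' -> output (3, 'b'), add 'abb' as idx 5
Step 6: w='abb' (idx 5), end of input -> output (5, '')


Encoded: [(0, 'a'), (0, 'b'), (1, 'b'), (2, 'b'), (3, 'b'), (5, '')]


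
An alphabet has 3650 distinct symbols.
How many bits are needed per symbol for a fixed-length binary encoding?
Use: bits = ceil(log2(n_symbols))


log2(3650) = 11.8337
Bracket: 2^11 = 2048 < 3650 <= 2^12 = 4096
So ceil(log2(3650)) = 12

bits = ceil(log2(3650)) = ceil(11.8337) = 12 bits


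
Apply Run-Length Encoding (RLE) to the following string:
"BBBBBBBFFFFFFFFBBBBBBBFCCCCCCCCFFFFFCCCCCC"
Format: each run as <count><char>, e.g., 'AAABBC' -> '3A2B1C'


Scanning runs left to right:
  i=0: run of 'B' x 7 -> '7B'
  i=7: run of 'F' x 8 -> '8F'
  i=15: run of 'B' x 7 -> '7B'
  i=22: run of 'F' x 1 -> '1F'
  i=23: run of 'C' x 8 -> '8C'
  i=31: run of 'F' x 5 -> '5F'
  i=36: run of 'C' x 6 -> '6C'

RLE = 7B8F7B1F8C5F6C


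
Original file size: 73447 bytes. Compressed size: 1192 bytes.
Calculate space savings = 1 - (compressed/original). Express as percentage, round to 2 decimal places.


ratio = compressed/original = 1192/73447 = 0.016229
savings = 1 - ratio = 1 - 0.016229 = 0.983771
as a percentage: 0.983771 * 100 = 98.38%

Space savings = 1 - 1192/73447 = 98.38%


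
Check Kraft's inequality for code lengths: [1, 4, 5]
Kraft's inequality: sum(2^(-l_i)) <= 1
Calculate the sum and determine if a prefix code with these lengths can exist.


Sum = 2^(-1) + 2^(-4) + 2^(-5)
    = 0.5 + 0.0625 + 0.03125
    = 19/32 = 0.59375
Since 0.59375 <= 1, Kraft's inequality IS satisfied.
A prefix code with these lengths CAN exist.

Kraft sum = 0.59375. Satisfied.


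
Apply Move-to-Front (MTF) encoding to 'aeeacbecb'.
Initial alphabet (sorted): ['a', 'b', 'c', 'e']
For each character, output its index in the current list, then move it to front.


MTF encoding:
'a': index 0 in ['a', 'b', 'c', 'e'] -> ['a', 'b', 'c', 'e']
'e': index 3 in ['a', 'b', 'c', 'e'] -> ['e', 'a', 'b', 'c']
'e': index 0 in ['e', 'a', 'b', 'c'] -> ['e', 'a', 'b', 'c']
'a': index 1 in ['e', 'a', 'b', 'c'] -> ['a', 'e', 'b', 'c']
'c': index 3 in ['a', 'e', 'b', 'c'] -> ['c', 'a', 'e', 'b']
'b': index 3 in ['c', 'a', 'e', 'b'] -> ['b', 'c', 'a', 'e']
'e': index 3 in ['b', 'c', 'a', 'e'] -> ['e', 'b', 'c', 'a']
'c': index 2 in ['e', 'b', 'c', 'a'] -> ['c', 'e', 'b', 'a']
'b': index 2 in ['c', 'e', 'b', 'a'] -> ['b', 'c', 'e', 'a']


Output: [0, 3, 0, 1, 3, 3, 3, 2, 2]


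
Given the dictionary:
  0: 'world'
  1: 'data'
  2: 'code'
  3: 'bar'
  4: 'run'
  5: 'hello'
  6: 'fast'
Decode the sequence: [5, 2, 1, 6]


Look up each index in the dictionary:
  5 -> 'hello'
  2 -> 'code'
  1 -> 'data'
  6 -> 'fast'

Decoded: "hello code data fast"


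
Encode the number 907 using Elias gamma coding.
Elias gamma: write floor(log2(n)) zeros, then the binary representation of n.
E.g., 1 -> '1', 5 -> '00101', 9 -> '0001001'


num_bits = floor(log2(907)) + 1 = 10
leading_zeros = num_bits - 1 = 9
binary(907) = 1110001011

Elias gamma(907) = '000000000' + '1110001011' = 0000000001110001011 (19 bits)


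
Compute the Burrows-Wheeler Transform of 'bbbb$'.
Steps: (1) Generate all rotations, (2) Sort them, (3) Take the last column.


Rotations (sorted):
  0: $bbbb -> last char: b
  1: b$bbb -> last char: b
  2: bb$bb -> last char: b
  3: bbb$b -> last char: b
  4: bbbb$ -> last char: $


BWT = bbbb$


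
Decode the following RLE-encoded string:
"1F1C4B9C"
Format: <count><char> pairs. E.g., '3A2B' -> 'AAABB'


Expanding each <count><char> pair:
  1F -> 'F'
  1C -> 'C'
  4B -> 'BBBB'
  9C -> 'CCCCCCCCC'

Decoded = FCBBBBCCCCCCCCC


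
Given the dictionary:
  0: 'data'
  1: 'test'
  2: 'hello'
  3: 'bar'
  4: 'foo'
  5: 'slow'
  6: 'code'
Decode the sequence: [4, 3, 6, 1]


Look up each index in the dictionary:
  4 -> 'foo'
  3 -> 'bar'
  6 -> 'code'
  1 -> 'test'

Decoded: "foo bar code test"


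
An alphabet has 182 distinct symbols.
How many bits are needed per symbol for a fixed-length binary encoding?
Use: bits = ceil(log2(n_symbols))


log2(182) = 7.5078
Bracket: 2^7 = 128 < 182 <= 2^8 = 256
So ceil(log2(182)) = 8

bits = ceil(log2(182)) = ceil(7.5078) = 8 bits


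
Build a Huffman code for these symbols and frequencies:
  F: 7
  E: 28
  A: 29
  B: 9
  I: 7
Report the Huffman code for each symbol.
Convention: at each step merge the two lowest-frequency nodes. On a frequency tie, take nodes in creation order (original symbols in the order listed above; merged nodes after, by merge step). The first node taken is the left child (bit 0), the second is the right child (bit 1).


Huffman tree construction:
Step 1: Merge F(7) + I(7) = 14
Step 2: Merge B(9) + (F+I)(14) = 23
Step 3: Merge (B+(F+I))(23) + E(28) = 51
Step 4: Merge A(29) + ((B+(F+I))+E)(51) = 80
Read each symbol's code off the tree from the root (left child = 0, right child = 1).

Codes:
  F: 1010 (length 4)
  E: 11 (length 2)
  A: 0 (length 1)
  B: 100 (length 3)
  I: 1011 (length 4)
Average code length: 168/80 = 2.1000 bits/symbol


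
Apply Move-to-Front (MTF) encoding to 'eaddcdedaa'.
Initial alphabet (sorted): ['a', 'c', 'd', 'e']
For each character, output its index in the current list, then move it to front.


MTF encoding:
'e': index 3 in ['a', 'c', 'd', 'e'] -> ['e', 'a', 'c', 'd']
'a': index 1 in ['e', 'a', 'c', 'd'] -> ['a', 'e', 'c', 'd']
'd': index 3 in ['a', 'e', 'c', 'd'] -> ['d', 'a', 'e', 'c']
'd': index 0 in ['d', 'a', 'e', 'c'] -> ['d', 'a', 'e', 'c']
'c': index 3 in ['d', 'a', 'e', 'c'] -> ['c', 'd', 'a', 'e']
'd': index 1 in ['c', 'd', 'a', 'e'] -> ['d', 'c', 'a', 'e']
'e': index 3 in ['d', 'c', 'a', 'e'] -> ['e', 'd', 'c', 'a']
'd': index 1 in ['e', 'd', 'c', 'a'] -> ['d', 'e', 'c', 'a']
'a': index 3 in ['d', 'e', 'c', 'a'] -> ['a', 'd', 'e', 'c']
'a': index 0 in ['a', 'd', 'e', 'c'] -> ['a', 'd', 'e', 'c']


Output: [3, 1, 3, 0, 3, 1, 3, 1, 3, 0]


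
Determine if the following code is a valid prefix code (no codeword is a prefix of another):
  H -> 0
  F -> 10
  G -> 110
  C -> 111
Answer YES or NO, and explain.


Checking each pair (does one codeword prefix another?):
  H='0' vs F='10': no prefix
  H='0' vs G='110': no prefix
  H='0' vs C='111': no prefix
  F='10' vs H='0': no prefix
  F='10' vs G='110': no prefix
  F='10' vs C='111': no prefix
  G='110' vs H='0': no prefix
  G='110' vs F='10': no prefix
  G='110' vs C='111': no prefix
  C='111' vs H='0': no prefix
  C='111' vs F='10': no prefix
  C='111' vs G='110': no prefix
No violation found over all pairs.

YES -- this is a valid prefix code. No codeword is a prefix of any other codeword.


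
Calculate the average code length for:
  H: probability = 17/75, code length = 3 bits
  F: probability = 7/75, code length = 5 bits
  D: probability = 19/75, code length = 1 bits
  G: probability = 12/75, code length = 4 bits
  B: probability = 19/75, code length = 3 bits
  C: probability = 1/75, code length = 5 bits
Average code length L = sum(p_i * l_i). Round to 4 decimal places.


Weighted contributions p_i * l_i:
  H: (17/75) * 3 = 51/75
  F: (7/75) * 5 = 35/75
  D: (19/75) * 1 = 19/75
  G: (12/75) * 4 = 48/75
  B: (19/75) * 3 = 57/75
  C: (1/75) * 5 = 5/75
Sum = (51 + 35 + 19 + 48 + 57 + 5)/75 = 215/75

L = 215/75 = 2.8667 bits/symbol


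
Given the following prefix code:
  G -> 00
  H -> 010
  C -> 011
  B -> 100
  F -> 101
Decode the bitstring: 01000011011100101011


Decoding step by step:
Bits 010 -> H
Bits 00 -> G
Bits 011 -> C
Bits 011 -> C
Bits 100 -> B
Bits 101 -> F
Bits 011 -> C


Decoded message: HGCCBFC


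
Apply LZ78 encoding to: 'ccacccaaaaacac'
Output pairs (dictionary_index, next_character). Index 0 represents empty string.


LZ78 encoding steps:
Dictionary: {0: ''}
Step 1: w='' (idx 0), next='c' -> output (0, 'c'), add 'c' as idx 1
Step 2: w='c' (idx 1), next='a' -> output (1, 'a'), add 'ca' as idx 2
Step 3: w='c' (idx 1), next='c' -> output (1, 'c'), add 'cc' as idx 3
Step 4: w='ca' (idx 2), next='a' -> output (2, 'a'), add 'caa' as idx 4
Step 5: w='' (idx 0), next='a' -> output (0, 'a'), add 'a' as idx 5
Step 6: w='a' (idx 5), next='a' -> output (5, 'a'), add 'aa' as idx 6
Step 7: w='ca' (idx 2), next='c' -> output (2, 'c'), add 'cac' as idx 7


Encoded: [(0, 'c'), (1, 'a'), (1, 'c'), (2, 'a'), (0, 'a'), (5, 'a'), (2, 'c')]


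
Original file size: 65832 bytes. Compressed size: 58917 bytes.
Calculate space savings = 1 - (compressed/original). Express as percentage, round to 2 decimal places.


ratio = compressed/original = 58917/65832 = 0.89496
savings = 1 - ratio = 1 - 0.89496 = 0.10504
as a percentage: 0.10504 * 100 = 10.5%

Space savings = 1 - 58917/65832 = 10.5%


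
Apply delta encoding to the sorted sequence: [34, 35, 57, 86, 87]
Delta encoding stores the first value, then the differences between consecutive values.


First value: 34
Deltas:
  35 - 34 = 1
  57 - 35 = 22
  86 - 57 = 29
  87 - 86 = 1


Delta encoded: [34, 1, 22, 29, 1]


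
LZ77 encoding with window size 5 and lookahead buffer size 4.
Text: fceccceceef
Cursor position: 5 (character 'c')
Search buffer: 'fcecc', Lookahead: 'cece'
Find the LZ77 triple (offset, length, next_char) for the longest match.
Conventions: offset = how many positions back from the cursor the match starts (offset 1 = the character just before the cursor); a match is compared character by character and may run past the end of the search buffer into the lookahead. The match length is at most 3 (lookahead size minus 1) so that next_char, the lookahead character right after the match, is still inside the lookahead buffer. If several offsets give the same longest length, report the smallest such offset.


Try each offset into the search buffer:
  offset=1 (pos 4, char 'c'): match length 1
  offset=2 (pos 3, char 'c'): match length 1
  offset=3 (pos 2, char 'e'): match length 0
  offset=4 (pos 1, char 'c'): match length 3
  offset=5 (pos 0, char 'f'): match length 0
Longest match has length 3 at offset 4.
next_char = character at position 5 + 3 = 8 -> 'e'

Best match: offset=4, length=3 (matching 'cec' starting at position 1)
LZ77 triple: (4, 3, 'e')


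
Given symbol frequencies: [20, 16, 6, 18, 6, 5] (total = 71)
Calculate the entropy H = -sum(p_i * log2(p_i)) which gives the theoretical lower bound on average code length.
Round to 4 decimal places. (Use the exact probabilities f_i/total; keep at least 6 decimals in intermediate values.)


Per-symbol terms -p_i * log2(p_i) with p_i = f_i/71:
  p = 20/71 = 0.281690: log2(p) = -1.827819, -p*log2(p) = 0.514879
  p = 16/71 = 0.225352: log2(p) = -2.149747, -p*log2(p) = 0.484450
  p = 6/71 = 0.084507: log2(p) = -3.564785, -p*log2(p) = 0.301249
  p = 18/71 = 0.253521: log2(p) = -1.979822, -p*log2(p) = 0.501927
  p = 6/71 = 0.084507: log2(p) = -3.564785, -p*log2(p) = 0.301249
  p = 5/71 = 0.070423: log2(p) = -3.827819, -p*log2(p) = 0.269565
H = 0.514879 + 0.484450 + 0.301249 + 0.501927 + 0.301249 + 0.269565 = 2.373319

H = 2.3733 bits/symbol


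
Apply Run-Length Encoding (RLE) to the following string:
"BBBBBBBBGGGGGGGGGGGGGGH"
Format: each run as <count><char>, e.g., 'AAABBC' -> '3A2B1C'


Scanning runs left to right:
  i=0: run of 'B' x 8 -> '8B'
  i=8: run of 'G' x 14 -> '14G'
  i=22: run of 'H' x 1 -> '1H'

RLE = 8B14G1H


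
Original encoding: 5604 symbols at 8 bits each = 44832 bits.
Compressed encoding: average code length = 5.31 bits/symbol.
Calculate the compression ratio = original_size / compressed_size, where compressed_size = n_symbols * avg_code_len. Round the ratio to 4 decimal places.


original_size = n_symbols * orig_bits = 5604 * 8 = 44832 bits
compressed_size = n_symbols * avg_code_len = 5604 * 5.31 = 29757.24 bits
ratio = original_size / compressed_size = 44832 / 29757.24 = 1.5066

Compression ratio = 1.5066


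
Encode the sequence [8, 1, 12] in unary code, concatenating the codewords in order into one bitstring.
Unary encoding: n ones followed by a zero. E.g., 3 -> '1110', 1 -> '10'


Encode each number as n ones followed by a terminating 0:
  8 -> 111111110 (9 bits)
  1 -> 10 (2 bits)
  12 -> 1111111111110 (13 bits)
Total length = 9 + 2 + 13 = 24 bits.

Unary([8, 1, 12]) = 111111110101111111111110 (24 bits)


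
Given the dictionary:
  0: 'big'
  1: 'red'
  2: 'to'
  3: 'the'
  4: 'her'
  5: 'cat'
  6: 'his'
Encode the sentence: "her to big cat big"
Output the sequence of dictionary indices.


Look up each word in the dictionary:
  'her' -> 4
  'to' -> 2
  'big' -> 0
  'cat' -> 5
  'big' -> 0

Encoded: [4, 2, 0, 5, 0]


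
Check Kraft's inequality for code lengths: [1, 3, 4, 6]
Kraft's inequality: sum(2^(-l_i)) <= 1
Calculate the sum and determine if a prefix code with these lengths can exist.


Sum = 2^(-1) + 2^(-3) + 2^(-4) + 2^(-6)
    = 0.5 + 0.125 + 0.0625 + 0.015625
    = 45/64 = 0.703125
Since 0.703125 <= 1, Kraft's inequality IS satisfied.
A prefix code with these lengths CAN exist.

Kraft sum = 0.703125. Satisfied.


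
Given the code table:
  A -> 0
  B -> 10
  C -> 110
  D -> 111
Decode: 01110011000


Decoding:
0 -> A
111 -> D
0 -> A
0 -> A
110 -> C
0 -> A
0 -> A


Result: ADAACAA


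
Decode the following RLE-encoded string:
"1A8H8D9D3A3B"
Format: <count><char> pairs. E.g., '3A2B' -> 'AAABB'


Expanding each <count><char> pair:
  1A -> 'A'
  8H -> 'HHHHHHHH'
  8D -> 'DDDDDDDD'
  9D -> 'DDDDDDDDD'
  3A -> 'AAA'
  3B -> 'BBB'

Decoded = AHHHHHHHHDDDDDDDDDDDDDDDDDAAABBB


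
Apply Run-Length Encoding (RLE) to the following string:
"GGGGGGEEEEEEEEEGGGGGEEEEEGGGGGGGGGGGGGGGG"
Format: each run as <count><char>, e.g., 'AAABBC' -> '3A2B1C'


Scanning runs left to right:
  i=0: run of 'G' x 6 -> '6G'
  i=6: run of 'E' x 9 -> '9E'
  i=15: run of 'G' x 5 -> '5G'
  i=20: run of 'E' x 5 -> '5E'
  i=25: run of 'G' x 16 -> '16G'

RLE = 6G9E5G5E16G


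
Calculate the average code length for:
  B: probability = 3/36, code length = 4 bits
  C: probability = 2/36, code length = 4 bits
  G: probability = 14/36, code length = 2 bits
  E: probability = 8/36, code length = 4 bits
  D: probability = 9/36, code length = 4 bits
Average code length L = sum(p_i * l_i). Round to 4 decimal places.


Weighted contributions p_i * l_i:
  B: (3/36) * 4 = 12/36
  C: (2/36) * 4 = 8/36
  G: (14/36) * 2 = 28/36
  E: (8/36) * 4 = 32/36
  D: (9/36) * 4 = 36/36
Sum = (12 + 8 + 28 + 32 + 36)/36 = 116/36

L = 116/36 = 3.2222 bits/symbol


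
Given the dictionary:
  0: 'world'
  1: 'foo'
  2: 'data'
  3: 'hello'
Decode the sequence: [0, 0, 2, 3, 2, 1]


Look up each index in the dictionary:
  0 -> 'world'
  0 -> 'world'
  2 -> 'data'
  3 -> 'hello'
  2 -> 'data'
  1 -> 'foo'

Decoded: "world world data hello data foo"


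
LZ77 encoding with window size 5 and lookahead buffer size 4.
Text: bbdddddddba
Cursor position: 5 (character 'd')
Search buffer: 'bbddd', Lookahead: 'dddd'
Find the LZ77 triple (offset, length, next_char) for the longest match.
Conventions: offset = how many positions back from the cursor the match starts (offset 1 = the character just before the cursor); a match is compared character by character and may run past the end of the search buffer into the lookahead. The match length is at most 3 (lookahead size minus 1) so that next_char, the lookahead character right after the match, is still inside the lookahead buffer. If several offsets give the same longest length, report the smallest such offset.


Try each offset into the search buffer:
  offset=1 (pos 4, char 'd'): match length 3
  offset=2 (pos 3, char 'd'): match length 3
  offset=3 (pos 2, char 'd'): match length 3
  offset=4 (pos 1, char 'b'): match length 0
  offset=5 (pos 0, char 'b'): match length 0
Longest match has length 3, found at offsets 1, 2, 3; take the smallest, offset 1.
next_char = character at position 5 + 3 = 8 -> 'd'

Best match: offset=1, length=3 (matching 'ddd' starting at position 4)
LZ77 triple: (1, 3, 'd')


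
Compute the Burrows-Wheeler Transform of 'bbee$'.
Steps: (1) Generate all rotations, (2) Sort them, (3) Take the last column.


Rotations (sorted):
  0: $bbee -> last char: e
  1: bbee$ -> last char: $
  2: bee$b -> last char: b
  3: e$bbe -> last char: e
  4: ee$bb -> last char: b


BWT = e$beb


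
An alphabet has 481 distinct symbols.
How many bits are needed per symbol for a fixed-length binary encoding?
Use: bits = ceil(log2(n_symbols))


log2(481) = 8.9099
Bracket: 2^8 = 256 < 481 <= 2^9 = 512
So ceil(log2(481)) = 9

bits = ceil(log2(481)) = ceil(8.9099) = 9 bits


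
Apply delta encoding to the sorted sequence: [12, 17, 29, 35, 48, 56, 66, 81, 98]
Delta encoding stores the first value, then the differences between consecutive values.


First value: 12
Deltas:
  17 - 12 = 5
  29 - 17 = 12
  35 - 29 = 6
  48 - 35 = 13
  56 - 48 = 8
  66 - 56 = 10
  81 - 66 = 15
  98 - 81 = 17


Delta encoded: [12, 5, 12, 6, 13, 8, 10, 15, 17]


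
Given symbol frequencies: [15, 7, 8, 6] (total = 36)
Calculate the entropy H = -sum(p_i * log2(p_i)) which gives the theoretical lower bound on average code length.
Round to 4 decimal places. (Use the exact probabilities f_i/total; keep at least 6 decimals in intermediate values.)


Per-symbol terms -p_i * log2(p_i) with p_i = f_i/36:
  p = 15/36 = 0.416667: log2(p) = -1.263034, -p*log2(p) = 0.526264
  p = 7/36 = 0.194444: log2(p) = -2.362570, -p*log2(p) = 0.459389
  p = 8/36 = 0.222222: log2(p) = -2.169925, -p*log2(p) = 0.482206
  p = 6/36 = 0.166667: log2(p) = -2.584963, -p*log2(p) = 0.430827
H = 0.526264 + 0.459389 + 0.482206 + 0.430827 = 1.898686

H = 1.8987 bits/symbol


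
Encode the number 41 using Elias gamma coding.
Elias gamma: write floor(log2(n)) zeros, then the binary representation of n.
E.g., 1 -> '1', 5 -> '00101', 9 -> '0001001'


num_bits = floor(log2(41)) + 1 = 6
leading_zeros = num_bits - 1 = 5
binary(41) = 101001

Elias gamma(41) = '00000' + '101001' = 00000101001 (11 bits)


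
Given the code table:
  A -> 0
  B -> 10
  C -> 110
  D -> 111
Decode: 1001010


Decoding:
10 -> B
0 -> A
10 -> B
10 -> B


Result: BABB


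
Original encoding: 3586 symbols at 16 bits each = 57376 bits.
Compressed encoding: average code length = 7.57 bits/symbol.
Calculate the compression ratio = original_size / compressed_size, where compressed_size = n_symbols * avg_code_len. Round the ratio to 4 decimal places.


original_size = n_symbols * orig_bits = 3586 * 16 = 57376 bits
compressed_size = n_symbols * avg_code_len = 3586 * 7.57 = 27146.02 bits
ratio = original_size / compressed_size = 57376 / 27146.02 = 2.1136

Compression ratio = 2.1136


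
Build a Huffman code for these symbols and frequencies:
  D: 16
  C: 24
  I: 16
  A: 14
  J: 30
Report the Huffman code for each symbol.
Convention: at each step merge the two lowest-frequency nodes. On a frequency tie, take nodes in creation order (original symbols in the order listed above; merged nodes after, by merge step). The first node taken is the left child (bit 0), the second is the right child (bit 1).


Huffman tree construction:
Step 1: Merge A(14) + D(16) = 30
Step 2: Merge I(16) + C(24) = 40
Step 3: Merge J(30) + (A+D)(30) = 60
Step 4: Merge (I+C)(40) + (J+(A+D))(60) = 100
Read each symbol's code off the tree from the root (left child = 0, right child = 1).

Codes:
  D: 111 (length 3)
  C: 01 (length 2)
  I: 00 (length 2)
  A: 110 (length 3)
  J: 10 (length 2)
Average code length: 230/100 = 2.3000 bits/symbol


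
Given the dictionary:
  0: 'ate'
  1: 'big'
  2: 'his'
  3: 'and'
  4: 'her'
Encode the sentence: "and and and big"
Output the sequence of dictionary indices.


Look up each word in the dictionary:
  'and' -> 3
  'and' -> 3
  'and' -> 3
  'big' -> 1

Encoded: [3, 3, 3, 1]


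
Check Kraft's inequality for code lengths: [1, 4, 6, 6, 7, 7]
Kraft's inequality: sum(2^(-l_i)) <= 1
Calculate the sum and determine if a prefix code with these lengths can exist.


Sum = 2^(-1) + 2^(-4) + 2^(-6) + 2^(-6) + 2^(-7) + 2^(-7)
    = 0.5 + 0.0625 + 0.015625 + 0.015625 + 0.0078125 + 0.0078125
    = 78/128 = 0.609375
Since 0.609375 <= 1, Kraft's inequality IS satisfied.
A prefix code with these lengths CAN exist.

Kraft sum = 0.609375. Satisfied.


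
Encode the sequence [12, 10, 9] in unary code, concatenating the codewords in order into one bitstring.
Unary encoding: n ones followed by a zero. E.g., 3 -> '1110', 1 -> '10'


Encode each number as n ones followed by a terminating 0:
  12 -> 1111111111110 (13 bits)
  10 -> 11111111110 (11 bits)
  9 -> 1111111110 (10 bits)
Total length = 13 + 11 + 10 = 34 bits.

Unary([12, 10, 9]) = 1111111111110111111111101111111110 (34 bits)


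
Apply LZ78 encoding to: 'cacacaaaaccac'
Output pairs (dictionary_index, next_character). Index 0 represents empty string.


LZ78 encoding steps:
Dictionary: {0: ''}
Step 1: w='' (idx 0), next='c' -> output (0, 'c'), add 'c' as idx 1
Step 2: w='' (idx 0), next='a' -> output (0, 'a'), add 'a' as idx 2
Step 3: w='c' (idx 1), next='a' -> output (1, 'a'), add 'ca' as idx 3
Step 4: w='ca' (idx 3), next='a' -> output (3, 'a'), add 'caa' as idx 4
Step 5: w='a' (idx 2), next='a' -> output (2, 'a'), add 'aa' as idx 5
Step 6: w='c' (idx 1), next='c' -> output (1, 'c'), add 'cc' as idx 6
Step 7: w='a' (idx 2), next='c' -> output (2, 'c'), add 'ac' as idx 7


Encoded: [(0, 'c'), (0, 'a'), (1, 'a'), (3, 'a'), (2, 'a'), (1, 'c'), (2, 'c')]


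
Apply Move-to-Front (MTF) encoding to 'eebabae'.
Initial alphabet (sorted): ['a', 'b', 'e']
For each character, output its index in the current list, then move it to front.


MTF encoding:
'e': index 2 in ['a', 'b', 'e'] -> ['e', 'a', 'b']
'e': index 0 in ['e', 'a', 'b'] -> ['e', 'a', 'b']
'b': index 2 in ['e', 'a', 'b'] -> ['b', 'e', 'a']
'a': index 2 in ['b', 'e', 'a'] -> ['a', 'b', 'e']
'b': index 1 in ['a', 'b', 'e'] -> ['b', 'a', 'e']
'a': index 1 in ['b', 'a', 'e'] -> ['a', 'b', 'e']
'e': index 2 in ['a', 'b', 'e'] -> ['e', 'a', 'b']


Output: [2, 0, 2, 2, 1, 1, 2]


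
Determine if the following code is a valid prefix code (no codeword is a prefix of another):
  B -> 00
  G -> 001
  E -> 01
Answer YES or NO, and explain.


Checking each pair (does one codeword prefix another?):
  B='00' vs G='001': prefix -- VIOLATION

NO -- this is NOT a valid prefix code. B (00) is a prefix of G (001).


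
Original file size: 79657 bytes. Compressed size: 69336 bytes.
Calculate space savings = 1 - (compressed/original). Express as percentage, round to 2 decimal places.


ratio = compressed/original = 69336/79657 = 0.870432
savings = 1 - ratio = 1 - 0.870432 = 0.129568
as a percentage: 0.129568 * 100 = 12.96%

Space savings = 1 - 69336/79657 = 12.96%


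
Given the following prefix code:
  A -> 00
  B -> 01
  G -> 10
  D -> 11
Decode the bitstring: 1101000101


Decoding step by step:
Bits 11 -> D
Bits 01 -> B
Bits 00 -> A
Bits 01 -> B
Bits 01 -> B


Decoded message: DBABB


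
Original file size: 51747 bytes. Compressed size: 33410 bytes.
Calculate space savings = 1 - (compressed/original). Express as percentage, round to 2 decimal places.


ratio = compressed/original = 33410/51747 = 0.645641
savings = 1 - ratio = 1 - 0.645641 = 0.354359
as a percentage: 0.354359 * 100 = 35.44%

Space savings = 1 - 33410/51747 = 35.44%


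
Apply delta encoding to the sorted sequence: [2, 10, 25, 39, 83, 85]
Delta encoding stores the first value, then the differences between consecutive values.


First value: 2
Deltas:
  10 - 2 = 8
  25 - 10 = 15
  39 - 25 = 14
  83 - 39 = 44
  85 - 83 = 2


Delta encoded: [2, 8, 15, 14, 44, 2]


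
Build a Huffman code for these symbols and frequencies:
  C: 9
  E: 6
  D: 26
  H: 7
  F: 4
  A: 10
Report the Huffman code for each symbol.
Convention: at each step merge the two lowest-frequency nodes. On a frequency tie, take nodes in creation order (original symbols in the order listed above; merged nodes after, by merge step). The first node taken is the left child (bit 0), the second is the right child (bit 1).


Huffman tree construction:
Step 1: Merge F(4) + E(6) = 10
Step 2: Merge H(7) + C(9) = 16
Step 3: Merge A(10) + (F+E)(10) = 20
Step 4: Merge (H+C)(16) + (A+(F+E))(20) = 36
Step 5: Merge D(26) + ((H+C)+(A+(F+E)))(36) = 62
Read each symbol's code off the tree from the root (left child = 0, right child = 1).

Codes:
  C: 101 (length 3)
  E: 1111 (length 4)
  D: 0 (length 1)
  H: 100 (length 3)
  F: 1110 (length 4)
  A: 110 (length 3)
Average code length: 144/62 = 2.3226 bits/symbol


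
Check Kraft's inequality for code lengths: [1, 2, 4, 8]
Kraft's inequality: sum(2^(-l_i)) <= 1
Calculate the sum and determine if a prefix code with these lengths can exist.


Sum = 2^(-1) + 2^(-2) + 2^(-4) + 2^(-8)
    = 0.5 + 0.25 + 0.0625 + 0.00390625
    = 209/256 = 0.81640625
Since 0.81640625 <= 1, Kraft's inequality IS satisfied.
A prefix code with these lengths CAN exist.

Kraft sum = 0.81640625. Satisfied.


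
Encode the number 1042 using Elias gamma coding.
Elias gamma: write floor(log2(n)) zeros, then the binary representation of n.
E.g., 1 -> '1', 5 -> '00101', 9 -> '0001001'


num_bits = floor(log2(1042)) + 1 = 11
leading_zeros = num_bits - 1 = 10
binary(1042) = 10000010010

Elias gamma(1042) = '0000000000' + '10000010010' = 000000000010000010010 (21 bits)


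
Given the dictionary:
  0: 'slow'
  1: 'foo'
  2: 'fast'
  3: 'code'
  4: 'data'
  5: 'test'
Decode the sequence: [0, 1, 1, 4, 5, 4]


Look up each index in the dictionary:
  0 -> 'slow'
  1 -> 'foo'
  1 -> 'foo'
  4 -> 'data'
  5 -> 'test'
  4 -> 'data'

Decoded: "slow foo foo data test data"


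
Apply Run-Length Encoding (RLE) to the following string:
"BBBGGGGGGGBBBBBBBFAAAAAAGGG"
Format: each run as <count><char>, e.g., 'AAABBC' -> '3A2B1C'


Scanning runs left to right:
  i=0: run of 'B' x 3 -> '3B'
  i=3: run of 'G' x 7 -> '7G'
  i=10: run of 'B' x 7 -> '7B'
  i=17: run of 'F' x 1 -> '1F'
  i=18: run of 'A' x 6 -> '6A'
  i=24: run of 'G' x 3 -> '3G'

RLE = 3B7G7B1F6A3G


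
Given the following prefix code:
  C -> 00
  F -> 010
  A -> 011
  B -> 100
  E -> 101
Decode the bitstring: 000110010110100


Decoding step by step:
Bits 00 -> C
Bits 011 -> A
Bits 00 -> C
Bits 101 -> E
Bits 101 -> E
Bits 00 -> C


Decoded message: CACEEC


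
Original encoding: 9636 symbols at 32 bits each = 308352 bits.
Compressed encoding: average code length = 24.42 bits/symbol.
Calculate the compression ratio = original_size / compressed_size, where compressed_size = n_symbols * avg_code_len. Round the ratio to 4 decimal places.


original_size = n_symbols * orig_bits = 9636 * 32 = 308352 bits
compressed_size = n_symbols * avg_code_len = 9636 * 24.42 = 235311.12 bits
ratio = original_size / compressed_size = 308352 / 235311.12 = 1.3104

Compression ratio = 1.3104


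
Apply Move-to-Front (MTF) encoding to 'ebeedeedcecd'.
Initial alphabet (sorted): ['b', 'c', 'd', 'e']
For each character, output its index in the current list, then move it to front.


MTF encoding:
'e': index 3 in ['b', 'c', 'd', 'e'] -> ['e', 'b', 'c', 'd']
'b': index 1 in ['e', 'b', 'c', 'd'] -> ['b', 'e', 'c', 'd']
'e': index 1 in ['b', 'e', 'c', 'd'] -> ['e', 'b', 'c', 'd']
'e': index 0 in ['e', 'b', 'c', 'd'] -> ['e', 'b', 'c', 'd']
'd': index 3 in ['e', 'b', 'c', 'd'] -> ['d', 'e', 'b', 'c']
'e': index 1 in ['d', 'e', 'b', 'c'] -> ['e', 'd', 'b', 'c']
'e': index 0 in ['e', 'd', 'b', 'c'] -> ['e', 'd', 'b', 'c']
'd': index 1 in ['e', 'd', 'b', 'c'] -> ['d', 'e', 'b', 'c']
'c': index 3 in ['d', 'e', 'b', 'c'] -> ['c', 'd', 'e', 'b']
'e': index 2 in ['c', 'd', 'e', 'b'] -> ['e', 'c', 'd', 'b']
'c': index 1 in ['e', 'c', 'd', 'b'] -> ['c', 'e', 'd', 'b']
'd': index 2 in ['c', 'e', 'd', 'b'] -> ['d', 'c', 'e', 'b']


Output: [3, 1, 1, 0, 3, 1, 0, 1, 3, 2, 1, 2]


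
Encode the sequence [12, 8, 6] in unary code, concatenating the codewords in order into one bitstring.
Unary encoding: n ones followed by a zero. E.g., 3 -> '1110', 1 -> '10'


Encode each number as n ones followed by a terminating 0:
  12 -> 1111111111110 (13 bits)
  8 -> 111111110 (9 bits)
  6 -> 1111110 (7 bits)
Total length = 13 + 9 + 7 = 29 bits.

Unary([12, 8, 6]) = 11111111111101111111101111110 (29 bits)


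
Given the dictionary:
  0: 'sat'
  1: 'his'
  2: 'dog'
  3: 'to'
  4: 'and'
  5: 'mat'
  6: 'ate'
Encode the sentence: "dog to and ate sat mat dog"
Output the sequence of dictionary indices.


Look up each word in the dictionary:
  'dog' -> 2
  'to' -> 3
  'and' -> 4
  'ate' -> 6
  'sat' -> 0
  'mat' -> 5
  'dog' -> 2

Encoded: [2, 3, 4, 6, 0, 5, 2]


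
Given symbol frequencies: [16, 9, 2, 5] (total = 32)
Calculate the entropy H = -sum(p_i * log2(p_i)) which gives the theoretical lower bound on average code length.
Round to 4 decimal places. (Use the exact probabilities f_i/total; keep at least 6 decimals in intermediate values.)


Per-symbol terms -p_i * log2(p_i) with p_i = f_i/32:
  p = 16/32 = 0.500000: log2(p) = -1.000000, -p*log2(p) = 0.500000
  p = 9/32 = 0.281250: log2(p) = -1.830075, -p*log2(p) = 0.514709
  p = 2/32 = 0.062500: log2(p) = -4.000000, -p*log2(p) = 0.250000
  p = 5/32 = 0.156250: log2(p) = -2.678072, -p*log2(p) = 0.418449
H = 0.500000 + 0.514709 + 0.250000 + 0.418449 = 1.683158

H = 1.6832 bits/symbol


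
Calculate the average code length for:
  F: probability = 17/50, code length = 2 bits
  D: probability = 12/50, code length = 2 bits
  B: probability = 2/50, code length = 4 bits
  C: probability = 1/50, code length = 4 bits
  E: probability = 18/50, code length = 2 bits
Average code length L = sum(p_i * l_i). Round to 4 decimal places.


Weighted contributions p_i * l_i:
  F: (17/50) * 2 = 34/50
  D: (12/50) * 2 = 24/50
  B: (2/50) * 4 = 8/50
  C: (1/50) * 4 = 4/50
  E: (18/50) * 2 = 36/50
Sum = (34 + 24 + 8 + 4 + 36)/50 = 106/50

L = 106/50 = 2.1200 bits/symbol


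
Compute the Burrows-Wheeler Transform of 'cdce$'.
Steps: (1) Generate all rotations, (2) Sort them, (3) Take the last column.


Rotations (sorted):
  0: $cdce -> last char: e
  1: cdce$ -> last char: $
  2: ce$cd -> last char: d
  3: dce$c -> last char: c
  4: e$cdc -> last char: c


BWT = e$dcc


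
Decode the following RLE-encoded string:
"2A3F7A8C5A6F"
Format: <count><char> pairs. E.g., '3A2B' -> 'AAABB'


Expanding each <count><char> pair:
  2A -> 'AA'
  3F -> 'FFF'
  7A -> 'AAAAAAA'
  8C -> 'CCCCCCCC'
  5A -> 'AAAAA'
  6F -> 'FFFFFF'

Decoded = AAFFFAAAAAAACCCCCCCCAAAAAFFFFFF


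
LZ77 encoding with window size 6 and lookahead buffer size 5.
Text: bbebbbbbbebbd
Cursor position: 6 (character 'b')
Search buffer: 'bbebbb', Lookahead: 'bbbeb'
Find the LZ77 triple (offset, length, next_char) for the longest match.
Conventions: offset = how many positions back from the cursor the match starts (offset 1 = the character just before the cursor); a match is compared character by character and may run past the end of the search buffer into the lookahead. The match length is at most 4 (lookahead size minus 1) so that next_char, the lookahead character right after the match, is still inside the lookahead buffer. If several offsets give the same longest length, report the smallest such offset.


Try each offset into the search buffer:
  offset=1 (pos 5, char 'b'): match length 3
  offset=2 (pos 4, char 'b'): match length 3
  offset=3 (pos 3, char 'b'): match length 3
  offset=4 (pos 2, char 'e'): match length 0
  offset=5 (pos 1, char 'b'): match length 1
  offset=6 (pos 0, char 'b'): match length 2
Longest match has length 3, found at offsets 1, 2, 3; take the smallest, offset 1.
next_char = character at position 6 + 3 = 9 -> 'e'

Best match: offset=1, length=3 (matching 'bbb' starting at position 5)
LZ77 triple: (1, 3, 'e')


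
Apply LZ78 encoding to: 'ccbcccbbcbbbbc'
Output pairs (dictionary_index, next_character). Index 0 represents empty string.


LZ78 encoding steps:
Dictionary: {0: ''}
Step 1: w='' (idx 0), next='c' -> output (0, 'c'), add 'c' as idx 1
Step 2: w='c' (idx 1), next='b' -> output (1, 'b'), add 'cb' as idx 2
Step 3: w='c' (idx 1), next='c' -> output (1, 'c'), add 'cc' as idx 3
Step 4: w='cb' (idx 2), next='b' -> output (2, 'b'), add 'cbb' as idx 4
Step 5: w='cbb' (idx 4), next='b' -> output (4, 'b'), add 'cbbb' as idx 5
Step 6: w='' (idx 0), next='b' -> output (0, 'b'), add 'b' as idx 6
Step 7: w='c' (idx 1), end of input -> output (1, '')


Encoded: [(0, 'c'), (1, 'b'), (1, 'c'), (2, 'b'), (4, 'b'), (0, 'b'), (1, '')]


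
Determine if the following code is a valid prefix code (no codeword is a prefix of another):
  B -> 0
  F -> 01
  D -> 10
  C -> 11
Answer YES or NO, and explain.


Checking each pair (does one codeword prefix another?):
  B='0' vs F='01': prefix -- VIOLATION

NO -- this is NOT a valid prefix code. B (0) is a prefix of F (01).


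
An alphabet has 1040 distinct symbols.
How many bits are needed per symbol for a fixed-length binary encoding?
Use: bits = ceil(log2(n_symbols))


log2(1040) = 10.0224
Bracket: 2^10 = 1024 < 1040 <= 2^11 = 2048
So ceil(log2(1040)) = 11

bits = ceil(log2(1040)) = ceil(10.0224) = 11 bits


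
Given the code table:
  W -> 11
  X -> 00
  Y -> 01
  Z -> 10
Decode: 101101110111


Decoding:
10 -> Z
11 -> W
01 -> Y
11 -> W
01 -> Y
11 -> W


Result: ZWYWYW


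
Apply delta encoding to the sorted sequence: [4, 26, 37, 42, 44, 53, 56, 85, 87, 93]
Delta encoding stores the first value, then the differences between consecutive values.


First value: 4
Deltas:
  26 - 4 = 22
  37 - 26 = 11
  42 - 37 = 5
  44 - 42 = 2
  53 - 44 = 9
  56 - 53 = 3
  85 - 56 = 29
  87 - 85 = 2
  93 - 87 = 6


Delta encoded: [4, 22, 11, 5, 2, 9, 3, 29, 2, 6]


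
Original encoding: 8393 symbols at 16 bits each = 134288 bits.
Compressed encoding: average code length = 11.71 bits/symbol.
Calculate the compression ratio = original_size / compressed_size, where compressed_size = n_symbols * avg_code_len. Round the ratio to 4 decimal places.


original_size = n_symbols * orig_bits = 8393 * 16 = 134288 bits
compressed_size = n_symbols * avg_code_len = 8393 * 11.71 = 98282.03 bits
ratio = original_size / compressed_size = 134288 / 98282.03 = 1.3664

Compression ratio = 1.3664


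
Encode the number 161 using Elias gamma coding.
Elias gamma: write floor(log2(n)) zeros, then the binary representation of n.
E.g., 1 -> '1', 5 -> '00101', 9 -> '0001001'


num_bits = floor(log2(161)) + 1 = 8
leading_zeros = num_bits - 1 = 7
binary(161) = 10100001

Elias gamma(161) = '0000000' + '10100001' = 000000010100001 (15 bits)


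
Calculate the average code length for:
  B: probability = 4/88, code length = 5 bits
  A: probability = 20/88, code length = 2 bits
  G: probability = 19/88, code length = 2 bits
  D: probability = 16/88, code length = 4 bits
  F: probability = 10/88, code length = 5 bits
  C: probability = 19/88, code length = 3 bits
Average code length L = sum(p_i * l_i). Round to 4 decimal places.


Weighted contributions p_i * l_i:
  B: (4/88) * 5 = 20/88
  A: (20/88) * 2 = 40/88
  G: (19/88) * 2 = 38/88
  D: (16/88) * 4 = 64/88
  F: (10/88) * 5 = 50/88
  C: (19/88) * 3 = 57/88
Sum = (20 + 40 + 38 + 64 + 50 + 57)/88 = 269/88

L = 269/88 = 3.0568 bits/symbol


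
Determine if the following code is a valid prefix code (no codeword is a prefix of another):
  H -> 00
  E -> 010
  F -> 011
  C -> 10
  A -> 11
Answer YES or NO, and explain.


Checking each pair (does one codeword prefix another?):
  H='00' vs E='010': no prefix
  H='00' vs F='011': no prefix
  H='00' vs C='10': no prefix
  H='00' vs A='11': no prefix
  E='010' vs H='00': no prefix
  E='010' vs F='011': no prefix
  E='010' vs C='10': no prefix
  E='010' vs A='11': no prefix
  F='011' vs H='00': no prefix
  F='011' vs E='010': no prefix
  F='011' vs C='10': no prefix
  F='011' vs A='11': no prefix
  C='10' vs H='00': no prefix
  C='10' vs E='010': no prefix
  C='10' vs F='011': no prefix
  C='10' vs A='11': no prefix
  A='11' vs H='00': no prefix
  A='11' vs E='010': no prefix
  A='11' vs F='011': no prefix
  A='11' vs C='10': no prefix
No violation found over all pairs.

YES -- this is a valid prefix code. No codeword is a prefix of any other codeword.
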